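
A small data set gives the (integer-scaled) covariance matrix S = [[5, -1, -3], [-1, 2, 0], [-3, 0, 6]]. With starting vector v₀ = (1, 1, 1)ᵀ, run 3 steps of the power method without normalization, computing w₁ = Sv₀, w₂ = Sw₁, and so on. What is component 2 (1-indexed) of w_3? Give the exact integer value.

w1 = Sv₀ = (5·1 + (-1)·1 + (-3)·1; (-1)·1 + 2·1 + 0·1; (-3)·1 + 0·1 + 6·1) = (1, 1, 3)
w2 = Sw1 = (5·1 + (-1)·1 + (-3)·3; (-1)·1 + 2·1 + 0·3; (-3)·1 + 0·1 + 6·3) = (-5, 1, 15)
w3 = Sw2 = (-71, 7, 105)
The requested component of w3 is 7.

7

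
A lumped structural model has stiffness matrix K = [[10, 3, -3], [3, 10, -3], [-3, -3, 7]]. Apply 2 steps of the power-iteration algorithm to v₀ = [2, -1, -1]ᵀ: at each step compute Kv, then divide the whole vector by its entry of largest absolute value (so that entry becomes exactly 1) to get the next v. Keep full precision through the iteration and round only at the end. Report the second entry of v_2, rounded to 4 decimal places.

Kv0 = (20.00000, -1.00000, -10.00000); divide by 20.00000 → v1 = (1.00000, -0.05000, -0.50000)
Kv1 = (11.35000, 4.00000, -6.35000); divide by 11.35000 → v2 = (1.00000, 0.35242, -0.55947)
Requested entry of v2: 80/227 = 0.3524

0.3524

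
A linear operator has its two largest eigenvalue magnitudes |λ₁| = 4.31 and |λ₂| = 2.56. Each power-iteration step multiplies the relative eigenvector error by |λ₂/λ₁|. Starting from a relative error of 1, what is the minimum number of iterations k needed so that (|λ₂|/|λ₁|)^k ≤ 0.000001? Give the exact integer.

27

|λ₂/λ₁| = 2.56/4.31 = 0.59397
Need k ≥ ln(0.000001) / ln(0.59397) = -13.8155 / -0.5209 ≈ 26.521
Smallest integer k satisfying the bound: 27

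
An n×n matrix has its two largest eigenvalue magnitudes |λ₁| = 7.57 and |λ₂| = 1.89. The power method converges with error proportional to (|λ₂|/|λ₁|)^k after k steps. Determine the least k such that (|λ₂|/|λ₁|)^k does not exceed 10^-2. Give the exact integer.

|λ₂/λ₁| = 1.89/7.57 = 0.24967
Need k ≥ ln(10^-2) / ln(0.24967) = -4.6052 / -1.3876 ≈ 3.319
Smallest integer k satisfying the bound: 4

4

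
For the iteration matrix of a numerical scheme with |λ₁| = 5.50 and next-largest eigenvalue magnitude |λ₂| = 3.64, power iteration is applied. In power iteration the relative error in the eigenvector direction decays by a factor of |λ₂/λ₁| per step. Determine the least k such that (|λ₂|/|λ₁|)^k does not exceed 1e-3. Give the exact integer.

17

|λ₂/λ₁| = 3.64/5.50 = 0.66182
Need k ≥ ln(1e-3) / ln(0.66182) = -6.9078 / -0.4128 ≈ 16.735
Smallest integer k satisfying the bound: 17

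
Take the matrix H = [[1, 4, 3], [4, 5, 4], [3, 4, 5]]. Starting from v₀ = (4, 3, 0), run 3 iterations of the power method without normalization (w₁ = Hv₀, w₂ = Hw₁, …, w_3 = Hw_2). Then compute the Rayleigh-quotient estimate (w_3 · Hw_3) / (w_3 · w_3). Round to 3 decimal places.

w1 = Hv₀ = (1·4 + 4·3 + 3·0; 4·4 + 5·3 + 4·0; 3·4 + 4·3 + 5·0) = (16, 31, 24)
w2 = Hw1 = (1·16 + 4·31 + 3·24; 4·16 + 5·31 + 4·24; 3·16 + 4·31 + 5·24) = (212, 315, 292)
w3 = Hw2 = (2348, 3591, 3356)
Hw3 = (26780, 40771, 38188)
w3·Hw3 = 2348·26780 + 3591·40771 + 3356·38188 = 337447029; w3·w3 = 2348·2348 + 3591·3591 + 3356·3356 = 29671121
λ ≈ 337447029/29671121 = 11.373

λ ≈ 11.373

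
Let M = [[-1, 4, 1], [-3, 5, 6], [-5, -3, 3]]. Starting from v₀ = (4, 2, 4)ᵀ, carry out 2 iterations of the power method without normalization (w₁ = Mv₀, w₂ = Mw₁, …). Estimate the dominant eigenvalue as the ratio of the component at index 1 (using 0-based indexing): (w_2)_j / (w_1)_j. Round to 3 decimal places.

0.091

w1 = Mv₀ = ((-1)·4 + 4·2 + 1·4; (-3)·4 + 5·2 + 6·4; (-5)·4 + (-3)·2 + 3·4) = (8, 22, -14)
w2 = Mw1 = ((-1)·8 + 4·22 + 1·(-14); (-3)·8 + 5·22 + 6·(-14); (-5)·8 + (-3)·22 + 3·(-14)) = (66, 2, -148)
Ratio at component: 2 / 22 = 0.091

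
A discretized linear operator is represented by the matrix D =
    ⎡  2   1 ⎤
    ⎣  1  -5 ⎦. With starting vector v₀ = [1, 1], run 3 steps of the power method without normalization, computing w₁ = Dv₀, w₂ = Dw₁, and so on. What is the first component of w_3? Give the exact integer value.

w1 = Dv₀ = (3, -4)
w2 = Dw1 = (2, 23)
w3 = Dw2 = (27, -113)
The requested component of w3 is 27.

27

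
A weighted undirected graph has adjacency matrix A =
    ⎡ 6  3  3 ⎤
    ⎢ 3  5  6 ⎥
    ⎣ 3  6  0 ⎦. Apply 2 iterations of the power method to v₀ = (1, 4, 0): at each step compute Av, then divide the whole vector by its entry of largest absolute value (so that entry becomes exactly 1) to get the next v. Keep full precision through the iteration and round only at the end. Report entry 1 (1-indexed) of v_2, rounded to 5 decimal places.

0.77946

Av0 = (18.000000, 23.000000, 27.000000); divide by 27.000000 → v1 = (0.666667, 0.851852, 1.000000)
Av1 = (9.555556, 12.259259, 7.111111); divide by 12.259259 → v2 = (0.779456, 1.000000, 0.580060)
Requested entry of v2: 258/331 = 0.77946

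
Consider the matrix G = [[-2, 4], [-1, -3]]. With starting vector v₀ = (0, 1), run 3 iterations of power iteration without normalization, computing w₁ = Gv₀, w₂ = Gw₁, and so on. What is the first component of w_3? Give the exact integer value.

60

w1 = Gv₀ = ((-2)·0 + 4·1; (-1)·0 + (-3)·1) = (4, -3)
w2 = Gw1 = ((-2)·4 + 4·(-3); (-1)·4 + (-3)·(-3)) = (-20, 5)
w3 = Gw2 = (60, 5)
The requested component of w3 is 60.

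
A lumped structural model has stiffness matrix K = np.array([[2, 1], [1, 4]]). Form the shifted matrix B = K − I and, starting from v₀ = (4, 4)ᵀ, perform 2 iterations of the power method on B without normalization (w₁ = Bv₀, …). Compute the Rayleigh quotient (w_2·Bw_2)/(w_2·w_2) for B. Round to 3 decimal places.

μ ≈ 3.414

B = K − I has rows (1, 1); (1, 3)
w1 = Bv₀ = (1·4 + 1·4; 1·4 + 3·4) = (8, 16)
w2 = Bw1 = (1·8 + 1·16; 1·8 + 3·16) = (24, 56)
Bw2 = (80, 192)
w2·Bw2 = 12672; w2·w2 = 3712; μ ≈ 12672/3712 = 3.414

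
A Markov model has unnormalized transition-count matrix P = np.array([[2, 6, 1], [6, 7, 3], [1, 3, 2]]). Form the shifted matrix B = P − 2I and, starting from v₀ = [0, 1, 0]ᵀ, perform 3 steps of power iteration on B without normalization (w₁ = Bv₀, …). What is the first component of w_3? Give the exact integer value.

B = P − 2I has rows (0, 6, 1); (6, 5, 3); (1, 3, 0)
w1 = Bv₀ = (0·0 + 6·1 + 1·0; 6·0 + 5·1 + 3·0; 1·0 + 3·1 + 0·0) = (6, 5, 3)
w2 = Bw1 = (0·6 + 6·5 + 1·3; 6·6 + 5·5 + 3·3; 1·6 + 3·5 + 0·3) = (33, 70, 21)
w3 = Bw2 = (441, 611, 243)
Requested component of w3: 441

441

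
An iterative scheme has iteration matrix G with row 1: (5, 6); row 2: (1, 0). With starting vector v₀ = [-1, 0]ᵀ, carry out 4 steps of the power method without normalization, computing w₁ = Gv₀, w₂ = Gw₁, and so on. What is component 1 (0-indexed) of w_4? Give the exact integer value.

w1 = Gv₀ = (5·(-1) + 6·0; 1·(-1) + 0·0) = (-5, -1)
w2 = Gw1 = (5·(-5) + 6·(-1); 1·(-5) + 0·(-1)) = (-31, -5)
w3 = Gw2 = (-185, -31)
w4 = Gw3 = (-1111, -185)
The requested component of w4 is -185.

-185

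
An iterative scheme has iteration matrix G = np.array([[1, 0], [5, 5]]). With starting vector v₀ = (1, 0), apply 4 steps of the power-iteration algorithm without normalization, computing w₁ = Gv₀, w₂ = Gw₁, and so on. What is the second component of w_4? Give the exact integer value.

w1 = Gv₀ = (1, 5)
w2 = Gw1 = (1, 30)
w3 = Gw2 = (1, 155)
w4 = Gw3 = (1, 780)
The requested component of w4 is 780.

780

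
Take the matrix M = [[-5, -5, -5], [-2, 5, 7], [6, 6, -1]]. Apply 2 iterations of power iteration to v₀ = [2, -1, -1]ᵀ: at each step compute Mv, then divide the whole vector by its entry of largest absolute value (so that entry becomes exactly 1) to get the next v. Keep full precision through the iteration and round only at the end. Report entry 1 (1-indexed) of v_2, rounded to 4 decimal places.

Mv0 = (0.00000, -16.00000, 7.00000); divide by -16.00000 → v1 = (0.00000, 1.00000, -0.43750)
Mv1 = (-2.81250, 1.93750, 6.43750); divide by 6.43750 → v2 = (-0.43689, 0.30097, 1.00000)
Requested entry of v2: 45/-103 = -0.4369

-0.4369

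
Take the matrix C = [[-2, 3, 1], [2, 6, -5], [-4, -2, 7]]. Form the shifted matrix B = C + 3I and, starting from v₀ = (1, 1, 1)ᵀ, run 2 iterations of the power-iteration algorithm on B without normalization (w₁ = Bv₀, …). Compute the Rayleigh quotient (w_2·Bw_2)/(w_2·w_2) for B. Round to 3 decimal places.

B = C + 3I has rows (1, 3, 1); (2, 9, -5); (-4, -2, 10)
w1 = Bv₀ = (5, 6, 4)
w2 = Bw1 = (27, 44, 8)
Bw2 = (167, 410, -116)
w2·Bw2 = 21621; w2·w2 = 2729; μ ≈ 21621/2729 = 7.923

μ ≈ 7.923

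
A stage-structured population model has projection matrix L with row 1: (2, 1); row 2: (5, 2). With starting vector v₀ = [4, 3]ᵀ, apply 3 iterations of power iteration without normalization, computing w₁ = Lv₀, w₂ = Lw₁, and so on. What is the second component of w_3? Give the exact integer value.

454

w1 = Lv₀ = (2·4 + 1·3; 5·4 + 2·3) = (11, 26)
w2 = Lw1 = (2·11 + 1·26; 5·11 + 2·26) = (48, 107)
w3 = Lw2 = (203, 454)
The requested component of w3 is 454.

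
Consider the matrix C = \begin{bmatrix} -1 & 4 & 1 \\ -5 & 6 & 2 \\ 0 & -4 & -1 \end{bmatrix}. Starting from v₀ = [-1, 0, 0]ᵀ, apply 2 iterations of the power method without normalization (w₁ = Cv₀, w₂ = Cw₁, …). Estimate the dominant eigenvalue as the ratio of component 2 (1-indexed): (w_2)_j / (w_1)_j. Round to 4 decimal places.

w1 = Cv₀ = (1, 5, 0)
w2 = Cw1 = (19, 25, -20)
Ratio at component: 25 / 5 = 5.0000

5.0000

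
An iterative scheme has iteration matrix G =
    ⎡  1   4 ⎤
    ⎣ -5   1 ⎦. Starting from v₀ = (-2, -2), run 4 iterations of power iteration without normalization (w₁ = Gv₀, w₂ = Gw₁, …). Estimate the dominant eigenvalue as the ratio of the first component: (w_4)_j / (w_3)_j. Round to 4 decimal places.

w1 = Gv₀ = (-10, 8)
w2 = Gw1 = (22, 58)
w3 = Gw2 = (254, -52)
w4 = Gw3 = (46, -1322)
Ratio at component: 46 / 254 = 0.1811

λ ≈ 0.1811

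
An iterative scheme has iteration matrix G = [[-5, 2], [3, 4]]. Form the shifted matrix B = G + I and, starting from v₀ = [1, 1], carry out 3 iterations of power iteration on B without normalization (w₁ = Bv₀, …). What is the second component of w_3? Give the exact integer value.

B = G + I has rows (-4, 2); (3, 5)
w1 = Bv₀ = ((-4)·1 + 2·1; 3·1 + 5·1) = (-2, 8)
w2 = Bw1 = ((-4)·(-2) + 2·8; 3·(-2) + 5·8) = (24, 34)
w3 = Bw2 = (-28, 242)
Requested component of w3: 242

242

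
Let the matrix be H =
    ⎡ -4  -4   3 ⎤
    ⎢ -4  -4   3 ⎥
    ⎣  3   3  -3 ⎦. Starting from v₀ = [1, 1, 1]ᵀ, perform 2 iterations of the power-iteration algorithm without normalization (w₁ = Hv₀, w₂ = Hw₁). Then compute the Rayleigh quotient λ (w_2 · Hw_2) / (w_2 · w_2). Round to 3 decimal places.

λ ≈ -10.424

w1 = Hv₀ = (-5, -5, 3)
w2 = Hw1 = (49, 49, -39)
Hw2 = (-509, -509, 411)
w2·Hw2 = 49·(-509) + 49·(-509) + (-39)·411 = -65911; w2·w2 = 49·49 + 49·49 + (-39)·(-39) = 6323
λ ≈ -65911/6323 = -10.424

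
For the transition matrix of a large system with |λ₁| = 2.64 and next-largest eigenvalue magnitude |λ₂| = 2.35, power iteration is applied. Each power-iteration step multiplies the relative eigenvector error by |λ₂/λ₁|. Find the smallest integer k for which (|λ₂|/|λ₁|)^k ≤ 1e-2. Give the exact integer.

|λ₂/λ₁| = 2.35/2.64 = 0.89015
Need k ≥ ln(1e-2) / ln(0.89015) = -4.6052 / -0.1164 ≈ 39.576
Smallest integer k satisfying the bound: 40

40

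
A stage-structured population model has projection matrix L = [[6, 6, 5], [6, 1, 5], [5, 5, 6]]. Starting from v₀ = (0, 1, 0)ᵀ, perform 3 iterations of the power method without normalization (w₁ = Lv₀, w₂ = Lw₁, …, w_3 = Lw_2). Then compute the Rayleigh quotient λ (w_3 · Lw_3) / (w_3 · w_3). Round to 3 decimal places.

w1 = Lv₀ = (6, 1, 5)
w2 = Lw1 = (67, 62, 65)
w3 = Lw2 = (1099, 789, 1035)
Lw3 = (16503, 12558, 15650)
w3·Lw3 = 1099·16503 + 789·12558 + 1035·15650 = 44242809; w3·w3 = 1099·1099 + 789·789 + 1035·1035 = 2901547
λ ≈ 44242809/2901547 = 15.248

λ ≈ 15.248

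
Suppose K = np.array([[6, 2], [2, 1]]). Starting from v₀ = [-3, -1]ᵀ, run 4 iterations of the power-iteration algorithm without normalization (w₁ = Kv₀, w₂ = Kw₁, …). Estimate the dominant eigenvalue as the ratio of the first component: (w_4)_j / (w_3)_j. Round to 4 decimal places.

w1 = Kv₀ = (6·(-3) + 2·(-1); 2·(-3) + 1·(-1)) = (-20, -7)
w2 = Kw1 = (6·(-20) + 2·(-7); 2·(-20) + 1·(-7)) = (-134, -47)
w3 = Kw2 = (-898, -315)
w4 = Kw3 = (-6018, -2111)
Ratio at component: -6018 / -898 = 6.7016

λ ≈ 6.7016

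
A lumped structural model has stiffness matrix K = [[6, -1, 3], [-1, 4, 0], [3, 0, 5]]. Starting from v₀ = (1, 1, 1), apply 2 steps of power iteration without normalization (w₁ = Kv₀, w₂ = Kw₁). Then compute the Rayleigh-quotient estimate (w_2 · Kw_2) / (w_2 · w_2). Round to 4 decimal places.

8.4587

w1 = Kv₀ = (6·1 + (-1)·1 + 3·1; (-1)·1 + 4·1 + 0·1; 3·1 + 0·1 + 5·1) = (8, 3, 8)
w2 = Kw1 = (6·8 + (-1)·3 + 3·8; (-1)·8 + 4·3 + 0·8; 3·8 + 0·3 + 5·8) = (69, 4, 64)
Kw2 = (602, -53, 527)
w2·Kw2 = 69·602 + 4·(-53) + 64·527 = 75054; w2·w2 = 69·69 + 4·4 + 64·64 = 8873
λ ≈ 75054/8873 = 8.4587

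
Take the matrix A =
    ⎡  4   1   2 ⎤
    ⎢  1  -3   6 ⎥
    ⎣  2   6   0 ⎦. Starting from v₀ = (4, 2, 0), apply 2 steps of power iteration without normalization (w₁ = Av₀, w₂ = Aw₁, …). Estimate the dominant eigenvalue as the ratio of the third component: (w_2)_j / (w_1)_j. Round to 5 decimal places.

w1 = Av₀ = (4·4 + 1·2 + 2·0; 1·4 + (-3)·2 + 6·0; 2·4 + 6·2 + 0·0) = (18, -2, 20)
w2 = Aw1 = (4·18 + 1·(-2) + 2·20; 1·18 + (-3)·(-2) + 6·20; 2·18 + 6·(-2) + 0·20) = (110, 144, 24)
Ratio at component: 24 / 20 = 1.20000

λ ≈ 1.20000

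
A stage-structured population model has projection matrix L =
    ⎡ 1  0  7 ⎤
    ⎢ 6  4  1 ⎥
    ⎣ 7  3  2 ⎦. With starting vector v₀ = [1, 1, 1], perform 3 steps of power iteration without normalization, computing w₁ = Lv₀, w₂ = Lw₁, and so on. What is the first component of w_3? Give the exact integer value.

883

w1 = Lv₀ = (8, 11, 12)
w2 = Lw1 = (92, 104, 113)
w3 = Lw2 = (883, 1081, 1182)
The requested component of w3 is 883.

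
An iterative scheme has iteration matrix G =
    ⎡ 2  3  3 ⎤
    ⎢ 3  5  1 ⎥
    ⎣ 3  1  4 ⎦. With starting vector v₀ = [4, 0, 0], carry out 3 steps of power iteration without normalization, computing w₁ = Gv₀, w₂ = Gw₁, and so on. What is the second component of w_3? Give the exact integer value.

828

w1 = Gv₀ = (2·4 + 3·0 + 3·0; 3·4 + 5·0 + 1·0; 3·4 + 1·0 + 4·0) = (8, 12, 12)
w2 = Gw1 = (2·8 + 3·12 + 3·12; 3·8 + 5·12 + 1·12; 3·8 + 1·12 + 4·12) = (88, 96, 84)
w3 = Gw2 = (716, 828, 696)
The requested component of w3 is 828.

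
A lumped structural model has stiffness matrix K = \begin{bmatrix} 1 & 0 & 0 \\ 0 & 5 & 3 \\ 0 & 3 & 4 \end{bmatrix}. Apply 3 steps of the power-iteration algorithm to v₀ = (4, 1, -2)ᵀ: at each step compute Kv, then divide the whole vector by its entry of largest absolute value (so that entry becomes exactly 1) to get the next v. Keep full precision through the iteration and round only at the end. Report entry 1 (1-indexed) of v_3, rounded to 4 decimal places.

Kv0 = (4.00000, -1.00000, -5.00000); divide by -5.00000 → v1 = (-0.80000, 0.20000, 1.00000)
Kv1 = (-0.80000, 4.00000, 4.60000); divide by 4.60000 → v2 = (-0.17391, 0.86957, 1.00000)
Kv2 = (-0.17391, 7.34783, 6.60870); divide by 7.34783 → v3 = (-0.02367, 1.00000, 0.89941)
Requested entry of v3: 4/-169 = -0.0237

-0.0237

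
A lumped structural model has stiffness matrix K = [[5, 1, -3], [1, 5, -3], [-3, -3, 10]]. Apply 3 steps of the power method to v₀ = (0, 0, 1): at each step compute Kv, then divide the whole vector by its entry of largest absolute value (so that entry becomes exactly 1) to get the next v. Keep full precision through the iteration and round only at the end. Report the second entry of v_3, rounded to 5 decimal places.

Kv0 = (-3.000000, -3.000000, 10.000000); divide by 10.000000 → v1 = (-0.300000, -0.300000, 1.000000)
Kv1 = (-4.800000, -4.800000, 11.800000); divide by 11.800000 → v2 = (-0.406780, -0.406780, 1.000000)
Kv2 = (-5.440678, -5.440678, 12.440678); divide by 12.440678 → v3 = (-0.437330, -0.437330, 1.000000)
Requested entry of v3: -642/1468 = -0.43733

-0.43733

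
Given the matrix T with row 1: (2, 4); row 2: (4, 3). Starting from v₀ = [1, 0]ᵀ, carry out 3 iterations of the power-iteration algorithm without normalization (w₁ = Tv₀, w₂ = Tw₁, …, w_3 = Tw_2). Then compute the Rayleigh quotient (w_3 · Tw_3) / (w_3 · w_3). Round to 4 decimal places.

w1 = Tv₀ = (2·1 + 4·0; 4·1 + 3·0) = (2, 4)
w2 = Tw1 = (2·2 + 4·4; 4·2 + 3·4) = (20, 20)
w3 = Tw2 = (120, 140)
Tw3 = (800, 900)
w3·Tw3 = 120·800 + 140·900 = 222000; w3·w3 = 120·120 + 140·140 = 34000
λ ≈ 222000/34000 = 6.5294

λ ≈ 6.5294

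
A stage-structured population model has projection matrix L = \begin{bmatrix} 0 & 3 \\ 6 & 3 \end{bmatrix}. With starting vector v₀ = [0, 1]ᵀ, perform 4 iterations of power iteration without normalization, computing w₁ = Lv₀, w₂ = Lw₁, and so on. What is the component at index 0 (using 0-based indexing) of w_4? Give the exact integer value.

405

w1 = Lv₀ = (3, 3)
w2 = Lw1 = (9, 27)
w3 = Lw2 = (81, 135)
w4 = Lw3 = (405, 891)
The requested component of w4 is 405.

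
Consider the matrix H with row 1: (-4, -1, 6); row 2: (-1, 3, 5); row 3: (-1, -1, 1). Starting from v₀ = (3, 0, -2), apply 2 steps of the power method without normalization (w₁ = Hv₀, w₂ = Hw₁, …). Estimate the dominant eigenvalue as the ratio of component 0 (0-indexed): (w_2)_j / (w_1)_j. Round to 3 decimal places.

w1 = Hv₀ = (-24, -13, -5)
w2 = Hw1 = (79, -40, 32)
Ratio at component: 79 / -24 = -3.292

-3.292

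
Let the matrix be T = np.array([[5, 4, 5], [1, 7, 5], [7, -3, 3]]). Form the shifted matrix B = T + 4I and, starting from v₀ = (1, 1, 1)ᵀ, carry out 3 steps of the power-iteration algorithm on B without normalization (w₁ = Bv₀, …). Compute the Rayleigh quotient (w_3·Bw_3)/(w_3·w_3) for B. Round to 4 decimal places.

B = T + 4I has rows (9, 4, 5); (1, 11, 5); (7, -3, 7)
w1 = Bv₀ = (9·1 + 4·1 + 5·1; 1·1 + 11·1 + 5·1; 7·1 + (-3)·1 + 7·1) = (18, 17, 11)
w2 = Bw1 = (9·18 + 4·17 + 5·11; 1·18 + 11·17 + 5·11; 7·18 + (-3)·17 + 7·11) = (285, 260, 152)
w3 = Bw2 = (4365, 3905, 2279)
Bw3 = (66300, 58715, 34793)
w3·Bw3 = 597974822; w3·w3 = 39496091; μ ≈ 597974822/39496091 = 15.1401

μ ≈ 15.1401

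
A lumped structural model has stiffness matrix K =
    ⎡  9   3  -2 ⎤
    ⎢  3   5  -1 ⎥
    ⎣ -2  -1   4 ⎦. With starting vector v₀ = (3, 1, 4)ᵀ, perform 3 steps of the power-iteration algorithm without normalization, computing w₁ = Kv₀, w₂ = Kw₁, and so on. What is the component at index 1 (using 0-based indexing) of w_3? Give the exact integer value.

w1 = Kv₀ = (22, 10, 9)
w2 = Kw1 = (210, 107, -18)
w3 = Kw2 = (2247, 1183, -599)
The requested component of w3 is 1183.

1183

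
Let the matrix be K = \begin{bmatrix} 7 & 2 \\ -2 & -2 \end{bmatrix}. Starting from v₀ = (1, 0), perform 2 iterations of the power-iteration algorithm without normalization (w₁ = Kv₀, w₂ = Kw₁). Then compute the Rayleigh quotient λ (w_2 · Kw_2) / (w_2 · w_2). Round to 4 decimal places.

w1 = Kv₀ = (7, -2)
w2 = Kw1 = (45, -10)
Kw2 = (295, -70)
w2·Kw2 = 45·295 + (-10)·(-70) = 13975; w2·w2 = 45·45 + (-10)·(-10) = 2125
λ ≈ 13975/2125 = 6.5765

6.5765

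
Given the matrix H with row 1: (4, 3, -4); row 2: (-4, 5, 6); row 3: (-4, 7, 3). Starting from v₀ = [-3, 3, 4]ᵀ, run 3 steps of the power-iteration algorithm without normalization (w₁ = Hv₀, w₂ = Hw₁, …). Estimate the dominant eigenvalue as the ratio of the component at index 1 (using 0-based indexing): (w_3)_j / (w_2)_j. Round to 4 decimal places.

w1 = Hv₀ = (4·(-3) + 3·3 + (-4)·4; (-4)·(-3) + 5·3 + 6·4; (-4)·(-3) + 7·3 + 3·4) = (-19, 51, 45)
w2 = Hw1 = (4·(-19) + 3·51 + (-4)·45; (-4)·(-19) + 5·51 + 6·45; (-4)·(-19) + 7·51 + 3·45) = (-103, 601, 568)
w3 = Hw2 = (-881, 6825, 6323)
Ratio at component: 6825 / 601 = 11.3561

11.3561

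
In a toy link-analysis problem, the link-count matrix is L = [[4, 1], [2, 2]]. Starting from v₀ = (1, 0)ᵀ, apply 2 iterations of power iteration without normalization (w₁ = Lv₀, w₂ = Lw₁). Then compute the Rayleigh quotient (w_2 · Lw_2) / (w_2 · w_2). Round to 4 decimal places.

λ ≈ 4.7692

w1 = Lv₀ = (4, 2)
w2 = Lw1 = (18, 12)
Lw2 = (84, 60)
w2·Lw2 = 18·84 + 12·60 = 2232; w2·w2 = 18·18 + 12·12 = 468
λ ≈ 2232/468 = 4.7692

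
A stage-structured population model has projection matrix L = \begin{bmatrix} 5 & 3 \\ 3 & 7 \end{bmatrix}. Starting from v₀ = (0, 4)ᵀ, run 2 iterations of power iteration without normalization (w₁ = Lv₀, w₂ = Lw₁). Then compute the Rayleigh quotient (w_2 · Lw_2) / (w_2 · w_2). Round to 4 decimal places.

w1 = Lv₀ = (5·0 + 3·4; 3·0 + 7·4) = (12, 28)
w2 = Lw1 = (5·12 + 3·28; 3·12 + 7·28) = (144, 232)
Lw2 = (1416, 2056)
w2·Lw2 = 144·1416 + 232·2056 = 680896; w2·w2 = 144·144 + 232·232 = 74560
λ ≈ 680896/74560 = 9.1322

λ ≈ 9.1322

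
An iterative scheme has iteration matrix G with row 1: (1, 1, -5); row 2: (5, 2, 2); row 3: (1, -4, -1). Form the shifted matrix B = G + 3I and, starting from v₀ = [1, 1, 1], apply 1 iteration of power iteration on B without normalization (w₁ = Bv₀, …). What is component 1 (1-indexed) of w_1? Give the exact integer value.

B = G + 3I has rows (4, 1, -5); (5, 5, 2); (1, -4, 2)
w1 = Bv₀ = (4·1 + 1·1 + (-5)·1; 5·1 + 5·1 + 2·1; 1·1 + (-4)·1 + 2·1) = (0, 12, -1)
Requested component of w1: 0

0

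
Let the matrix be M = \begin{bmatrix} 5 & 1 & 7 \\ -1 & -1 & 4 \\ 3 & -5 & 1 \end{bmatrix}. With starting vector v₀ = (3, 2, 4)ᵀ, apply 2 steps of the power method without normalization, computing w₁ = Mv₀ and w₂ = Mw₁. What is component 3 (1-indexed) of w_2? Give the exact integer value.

w1 = Mv₀ = (5·3 + 1·2 + 7·4; (-1)·3 + (-1)·2 + 4·4; 3·3 + (-5)·2 + 1·4) = (45, 11, 3)
w2 = Mw1 = (5·45 + 1·11 + 7·3; (-1)·45 + (-1)·11 + 4·3; 3·45 + (-5)·11 + 1·3) = (257, -44, 83)
The requested component of w2 is 83.

83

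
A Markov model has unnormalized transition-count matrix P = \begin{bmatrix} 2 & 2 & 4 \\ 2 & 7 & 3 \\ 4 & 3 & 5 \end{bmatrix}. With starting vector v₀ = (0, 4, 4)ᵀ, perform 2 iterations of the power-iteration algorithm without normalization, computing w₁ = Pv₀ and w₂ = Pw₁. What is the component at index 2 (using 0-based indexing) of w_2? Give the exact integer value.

376

w1 = Pv₀ = (2·0 + 2·4 + 4·4; 2·0 + 7·4 + 3·4; 4·0 + 3·4 + 5·4) = (24, 40, 32)
w2 = Pw1 = (2·24 + 2·40 + 4·32; 2·24 + 7·40 + 3·32; 4·24 + 3·40 + 5·32) = (256, 424, 376)
The requested component of w2 is 376.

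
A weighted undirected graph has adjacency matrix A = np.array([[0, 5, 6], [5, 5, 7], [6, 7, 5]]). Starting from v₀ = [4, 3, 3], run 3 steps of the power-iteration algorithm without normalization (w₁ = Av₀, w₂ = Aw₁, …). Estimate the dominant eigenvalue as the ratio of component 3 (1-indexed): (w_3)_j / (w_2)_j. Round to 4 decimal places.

w1 = Av₀ = (33, 56, 60)
w2 = Aw1 = (640, 865, 890)
w3 = Aw2 = (9665, 13755, 14345)
Ratio at component: 14345 / 890 = 16.1180

λ ≈ 16.1180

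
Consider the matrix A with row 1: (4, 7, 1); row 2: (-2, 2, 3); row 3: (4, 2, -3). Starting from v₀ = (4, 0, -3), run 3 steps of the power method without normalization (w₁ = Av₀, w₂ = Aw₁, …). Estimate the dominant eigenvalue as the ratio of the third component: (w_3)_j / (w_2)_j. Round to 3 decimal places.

-0.579

w1 = Av₀ = (13, -17, 25)
w2 = Aw1 = (-42, 15, -57)
w3 = Aw2 = (-120, -57, 33)
Ratio at component: 33 / -57 = -0.579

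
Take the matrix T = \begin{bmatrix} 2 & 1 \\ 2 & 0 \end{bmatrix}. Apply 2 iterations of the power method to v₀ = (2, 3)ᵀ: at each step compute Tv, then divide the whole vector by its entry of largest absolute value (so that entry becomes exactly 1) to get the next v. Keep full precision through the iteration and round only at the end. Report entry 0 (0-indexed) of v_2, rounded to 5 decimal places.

1.00000

Tv0 = (7.000000, 4.000000); divide by 7.000000 → v1 = (1.000000, 0.571429)
Tv1 = (2.571429, 2.000000); divide by 2.571429 → v2 = (1.000000, 0.777778)
Requested entry of v2: 18/18 = 1.00000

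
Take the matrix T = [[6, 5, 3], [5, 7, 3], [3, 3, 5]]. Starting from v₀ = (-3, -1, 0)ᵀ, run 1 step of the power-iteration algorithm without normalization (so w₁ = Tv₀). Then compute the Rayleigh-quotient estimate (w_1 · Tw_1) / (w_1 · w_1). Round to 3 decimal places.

13.468

w1 = Tv₀ = (6·(-3) + 5·(-1) + 3·0; 5·(-3) + 7·(-1) + 3·0; 3·(-3) + 3·(-1) + 5·0) = (-23, -22, -12)
Tw1 = (-284, -305, -195)
w1·Tw1 = (-23)·(-284) + (-22)·(-305) + (-12)·(-195) = 15582; w1·w1 = (-23)·(-23) + (-22)·(-22) + (-12)·(-12) = 1157
λ ≈ 15582/1157 = 13.468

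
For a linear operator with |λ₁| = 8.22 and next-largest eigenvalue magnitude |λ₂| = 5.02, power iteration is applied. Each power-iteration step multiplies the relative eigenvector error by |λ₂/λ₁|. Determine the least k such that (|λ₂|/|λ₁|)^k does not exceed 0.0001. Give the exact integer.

|λ₂/λ₁| = 5.02/8.22 = 0.61071
Need k ≥ ln(0.0001) / ln(0.61071) = -9.2103 / -0.4931 ≈ 18.677
Smallest integer k satisfying the bound: 19

19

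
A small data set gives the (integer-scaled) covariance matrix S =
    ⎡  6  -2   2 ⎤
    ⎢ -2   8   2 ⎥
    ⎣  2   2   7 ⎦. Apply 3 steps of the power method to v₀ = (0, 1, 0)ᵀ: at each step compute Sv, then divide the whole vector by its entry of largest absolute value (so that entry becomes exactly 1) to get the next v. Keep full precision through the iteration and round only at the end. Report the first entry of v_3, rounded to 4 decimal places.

Sv0 = (-2.00000, 8.00000, 2.00000); divide by 8.00000 → v1 = (-0.25000, 1.00000, 0.25000)
Sv1 = (-3.00000, 9.00000, 3.25000); divide by 9.00000 → v2 = (-0.33333, 1.00000, 0.36111)
Sv2 = (-3.27778, 9.38889, 3.86111); divide by 9.38889 → v3 = (-0.34911, 1.00000, 0.41124)
Requested entry of v3: -236/676 = -0.3491

-0.3491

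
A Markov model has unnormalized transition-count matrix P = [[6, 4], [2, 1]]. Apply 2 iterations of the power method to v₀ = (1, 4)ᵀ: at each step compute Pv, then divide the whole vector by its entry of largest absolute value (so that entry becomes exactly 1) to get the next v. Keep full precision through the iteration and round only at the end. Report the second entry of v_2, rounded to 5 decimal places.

Pv0 = (22.000000, 6.000000); divide by 22.000000 → v1 = (1.000000, 0.272727)
Pv1 = (7.090909, 2.272727); divide by 7.090909 → v2 = (1.000000, 0.320513)
Requested entry of v2: 50/156 = 0.32051

0.32051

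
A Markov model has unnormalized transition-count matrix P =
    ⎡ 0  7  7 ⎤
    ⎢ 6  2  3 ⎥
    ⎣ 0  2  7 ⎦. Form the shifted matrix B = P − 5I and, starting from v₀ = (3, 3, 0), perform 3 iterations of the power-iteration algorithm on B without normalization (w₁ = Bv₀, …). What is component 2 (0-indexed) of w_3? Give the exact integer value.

114

B = P − 5I has rows (-5, 7, 7); (6, -3, 3); (0, 2, 2)
w1 = Bv₀ = ((-5)·3 + 7·3 + 7·0; 6·3 + (-3)·3 + 3·0; 0·3 + 2·3 + 2·0) = (6, 9, 6)
w2 = Bw1 = ((-5)·6 + 7·9 + 7·6; 6·6 + (-3)·9 + 3·6; 0·6 + 2·9 + 2·6) = (75, 27, 30)
w3 = Bw2 = (24, 459, 114)
Requested component of w3: 114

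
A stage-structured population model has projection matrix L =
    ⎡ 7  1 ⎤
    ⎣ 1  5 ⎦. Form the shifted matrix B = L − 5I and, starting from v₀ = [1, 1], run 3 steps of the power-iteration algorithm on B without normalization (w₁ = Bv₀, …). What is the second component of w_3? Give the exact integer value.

7

B = L − 5I has rows (2, 1); (1, 0)
w1 = Bv₀ = (2·1 + 1·1; 1·1 + 0·1) = (3, 1)
w2 = Bw1 = (2·3 + 1·1; 1·3 + 0·1) = (7, 3)
w3 = Bw2 = (17, 7)
Requested component of w3: 7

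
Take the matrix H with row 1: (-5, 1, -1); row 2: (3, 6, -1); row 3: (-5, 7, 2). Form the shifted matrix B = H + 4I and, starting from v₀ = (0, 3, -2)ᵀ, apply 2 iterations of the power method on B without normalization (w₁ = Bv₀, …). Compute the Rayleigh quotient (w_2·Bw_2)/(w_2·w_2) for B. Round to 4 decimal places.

11.3564

B = H + 4I has rows (-1, 1, -1); (3, 10, -1); (-5, 7, 6)
w1 = Bv₀ = ((-1)·0 + 1·3 + (-1)·(-2); 3·0 + 10·3 + (-1)·(-2); (-5)·0 + 7·3 + 6·(-2)) = (5, 32, 9)
w2 = Bw1 = ((-1)·5 + 1·32 + (-1)·9; 3·5 + 10·32 + (-1)·9; (-5)·5 + 7·32 + 6·9) = (18, 326, 253)
Bw2 = (55, 3061, 3710)
w2·Bw2 = 1937506; w2·w2 = 170609; μ ≈ 1937506/170609 = 11.3564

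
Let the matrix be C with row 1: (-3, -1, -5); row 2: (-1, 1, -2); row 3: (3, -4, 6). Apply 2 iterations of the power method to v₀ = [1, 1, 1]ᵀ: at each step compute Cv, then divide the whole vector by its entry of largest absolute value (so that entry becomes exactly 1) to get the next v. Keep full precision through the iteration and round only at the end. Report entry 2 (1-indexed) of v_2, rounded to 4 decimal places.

-0.2727

Cv0 = (-9.00000, -2.00000, 5.00000); divide by -9.00000 → v1 = (1.00000, 0.22222, -0.55556)
Cv1 = (-0.44444, 0.33333, -1.22222); divide by -1.22222 → v2 = (0.36364, -0.27273, 1.00000)
Requested entry of v2: -3/11 = -0.2727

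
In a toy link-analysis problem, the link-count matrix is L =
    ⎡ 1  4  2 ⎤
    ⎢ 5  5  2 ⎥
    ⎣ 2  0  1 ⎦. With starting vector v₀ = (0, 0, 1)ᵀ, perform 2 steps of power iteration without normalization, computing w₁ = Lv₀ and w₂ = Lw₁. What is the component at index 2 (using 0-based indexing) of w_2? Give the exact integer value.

5

w1 = Lv₀ = (1·0 + 4·0 + 2·1; 5·0 + 5·0 + 2·1; 2·0 + 0·0 + 1·1) = (2, 2, 1)
w2 = Lw1 = (1·2 + 4·2 + 2·1; 5·2 + 5·2 + 2·1; 2·2 + 0·2 + 1·1) = (12, 22, 5)
The requested component of w2 is 5.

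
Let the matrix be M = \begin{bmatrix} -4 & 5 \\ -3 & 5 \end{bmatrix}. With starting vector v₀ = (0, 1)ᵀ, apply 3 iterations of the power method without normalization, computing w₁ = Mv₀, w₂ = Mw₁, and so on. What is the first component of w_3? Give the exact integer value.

w1 = Mv₀ = ((-4)·0 + 5·1; (-3)·0 + 5·1) = (5, 5)
w2 = Mw1 = ((-4)·5 + 5·5; (-3)·5 + 5·5) = (5, 10)
w3 = Mw2 = (30, 35)
The requested component of w3 is 30.

30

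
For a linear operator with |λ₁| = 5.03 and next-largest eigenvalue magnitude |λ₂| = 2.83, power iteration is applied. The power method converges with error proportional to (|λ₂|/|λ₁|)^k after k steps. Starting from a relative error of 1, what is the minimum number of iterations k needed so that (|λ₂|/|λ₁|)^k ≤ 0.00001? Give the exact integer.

|λ₂/λ₁| = 2.83/5.03 = 0.56262
Need k ≥ ln(0.00001) / ln(0.56262) = -11.5129 / -0.5751 ≈ 20.017
Smallest integer k satisfying the bound: 21

21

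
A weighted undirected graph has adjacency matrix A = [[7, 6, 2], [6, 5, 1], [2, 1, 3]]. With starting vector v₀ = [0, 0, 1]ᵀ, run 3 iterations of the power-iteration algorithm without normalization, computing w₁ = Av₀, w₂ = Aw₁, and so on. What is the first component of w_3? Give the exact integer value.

w1 = Av₀ = (7·0 + 6·0 + 2·1; 6·0 + 5·0 + 1·1; 2·0 + 1·0 + 3·1) = (2, 1, 3)
w2 = Aw1 = (7·2 + 6·1 + 2·3; 6·2 + 5·1 + 1·3; 2·2 + 1·1 + 3·3) = (26, 20, 14)
w3 = Aw2 = (330, 270, 114)
The requested component of w3 is 330.

330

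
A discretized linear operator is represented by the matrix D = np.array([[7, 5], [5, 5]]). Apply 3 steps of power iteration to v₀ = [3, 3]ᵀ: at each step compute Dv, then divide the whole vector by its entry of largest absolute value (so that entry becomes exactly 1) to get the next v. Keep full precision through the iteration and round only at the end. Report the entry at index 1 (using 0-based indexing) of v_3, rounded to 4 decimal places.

0.8199

Dv0 = (36.00000, 30.00000); divide by 36.00000 → v1 = (1.00000, 0.83333)
Dv1 = (11.16667, 9.16667); divide by 11.16667 → v2 = (1.00000, 0.82090)
Dv2 = (11.10448, 9.10448); divide by 11.10448 → v3 = (1.00000, 0.81989)
Requested entry of v3: 3660/4464 = 0.8199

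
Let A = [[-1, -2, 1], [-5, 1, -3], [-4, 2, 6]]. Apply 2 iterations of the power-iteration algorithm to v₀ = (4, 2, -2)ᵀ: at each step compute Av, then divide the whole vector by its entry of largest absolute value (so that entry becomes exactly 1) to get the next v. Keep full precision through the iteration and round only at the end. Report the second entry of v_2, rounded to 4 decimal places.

-0.8594

Av0 = (-10.00000, -12.00000, -24.00000); divide by -24.00000 → v1 = (0.41667, 0.50000, 1.00000)
Av1 = (-0.41667, -4.58333, 5.33333); divide by 5.33333 → v2 = (-0.07813, -0.85938, 1.00000)
Requested entry of v2: 110/-128 = -0.8594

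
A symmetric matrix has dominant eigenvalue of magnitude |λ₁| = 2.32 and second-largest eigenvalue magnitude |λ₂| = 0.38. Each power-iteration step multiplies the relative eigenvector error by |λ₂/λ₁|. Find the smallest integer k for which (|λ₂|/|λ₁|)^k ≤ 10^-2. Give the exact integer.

3

|λ₂/λ₁| = 0.38/2.32 = 0.16379
Need k ≥ ln(10^-2) / ln(0.16379) = -4.6052 / -1.8092 ≈ 2.545
Smallest integer k satisfying the bound: 3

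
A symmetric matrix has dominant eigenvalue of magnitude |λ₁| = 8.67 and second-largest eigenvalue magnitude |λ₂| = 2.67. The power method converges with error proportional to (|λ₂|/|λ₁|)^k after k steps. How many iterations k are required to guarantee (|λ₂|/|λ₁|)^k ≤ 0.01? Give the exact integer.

4

|λ₂/λ₁| = 2.67/8.67 = 0.30796
Need k ≥ ln(0.01) / ln(0.30796) = -4.6052 / -1.1778 ≈ 3.910
Smallest integer k satisfying the bound: 4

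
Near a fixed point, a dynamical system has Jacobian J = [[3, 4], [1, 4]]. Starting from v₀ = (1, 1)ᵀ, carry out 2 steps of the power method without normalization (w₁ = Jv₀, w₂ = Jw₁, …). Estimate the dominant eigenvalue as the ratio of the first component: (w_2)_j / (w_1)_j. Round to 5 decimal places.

5.85714

w1 = Jv₀ = (3·1 + 4·1; 1·1 + 4·1) = (7, 5)
w2 = Jw1 = (3·7 + 4·5; 1·7 + 4·5) = (41, 27)
Ratio at component: 41 / 7 = 5.85714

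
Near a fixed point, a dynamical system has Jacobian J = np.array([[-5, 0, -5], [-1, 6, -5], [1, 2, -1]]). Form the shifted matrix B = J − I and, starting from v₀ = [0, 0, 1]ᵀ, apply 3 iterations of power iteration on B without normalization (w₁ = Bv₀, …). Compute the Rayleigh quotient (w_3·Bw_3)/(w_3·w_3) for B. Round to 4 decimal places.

μ ≈ -4.6686

B = J − I has rows (-6, 0, -5); (-1, 5, -5); (1, 2, -2)
w1 = Bv₀ = (-5, -5, -2)
w2 = Bw1 = (40, -10, -11)
w3 = Bw2 = (-185, -35, 42)
Bw3 = (900, -200, -339)
w3·Bw3 = -173738; w3·w3 = 37214; μ ≈ -173738/37214 = -4.6686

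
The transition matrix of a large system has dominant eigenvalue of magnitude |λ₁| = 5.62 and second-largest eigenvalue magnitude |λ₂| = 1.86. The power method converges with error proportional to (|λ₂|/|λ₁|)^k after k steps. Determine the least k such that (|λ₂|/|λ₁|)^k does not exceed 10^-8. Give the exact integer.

17

|λ₂/λ₁| = 1.86/5.62 = 0.33096
Need k ≥ ln(10^-8) / ln(0.33096) = -18.4207 / -1.1058 ≈ 16.659
Smallest integer k satisfying the bound: 17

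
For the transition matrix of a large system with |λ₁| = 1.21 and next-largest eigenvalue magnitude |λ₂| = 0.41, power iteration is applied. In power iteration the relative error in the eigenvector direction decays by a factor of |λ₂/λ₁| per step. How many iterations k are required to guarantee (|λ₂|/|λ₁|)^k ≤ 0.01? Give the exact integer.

|λ₂/λ₁| = 0.41/1.21 = 0.33884
Need k ≥ ln(0.01) / ln(0.33884) = -4.6052 / -1.0822 ≈ 4.255
Smallest integer k satisfying the bound: 5

5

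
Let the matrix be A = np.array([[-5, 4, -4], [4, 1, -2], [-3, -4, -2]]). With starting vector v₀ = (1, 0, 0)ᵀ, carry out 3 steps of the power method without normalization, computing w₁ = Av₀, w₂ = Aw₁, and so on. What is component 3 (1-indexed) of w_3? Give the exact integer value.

w1 = Av₀ = ((-5)·1 + 4·0 + (-4)·0; 4·1 + 1·0 + (-2)·0; (-3)·1 + (-4)·0 + (-2)·0) = (-5, 4, -3)
w2 = Aw1 = ((-5)·(-5) + 4·4 + (-4)·(-3); 4·(-5) + 1·4 + (-2)·(-3); (-3)·(-5) + (-4)·4 + (-2)·(-3)) = (53, -10, 5)
w3 = Aw2 = (-325, 192, -129)
The requested component of w3 is -129.

-129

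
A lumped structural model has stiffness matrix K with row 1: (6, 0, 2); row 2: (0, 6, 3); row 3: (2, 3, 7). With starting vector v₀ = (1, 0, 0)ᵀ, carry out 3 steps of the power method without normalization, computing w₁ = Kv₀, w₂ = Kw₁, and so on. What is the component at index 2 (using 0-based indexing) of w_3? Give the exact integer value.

w1 = Kv₀ = (6, 0, 2)
w2 = Kw1 = (40, 6, 26)
w3 = Kw2 = (292, 114, 280)
The requested component of w3 is 280.

280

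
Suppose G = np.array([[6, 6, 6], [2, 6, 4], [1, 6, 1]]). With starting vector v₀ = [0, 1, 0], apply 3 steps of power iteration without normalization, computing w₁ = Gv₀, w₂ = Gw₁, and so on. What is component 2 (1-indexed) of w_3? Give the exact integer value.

840

w1 = Gv₀ = (6, 6, 6)
w2 = Gw1 = (108, 72, 48)
w3 = Gw2 = (1368, 840, 588)
The requested component of w3 is 840.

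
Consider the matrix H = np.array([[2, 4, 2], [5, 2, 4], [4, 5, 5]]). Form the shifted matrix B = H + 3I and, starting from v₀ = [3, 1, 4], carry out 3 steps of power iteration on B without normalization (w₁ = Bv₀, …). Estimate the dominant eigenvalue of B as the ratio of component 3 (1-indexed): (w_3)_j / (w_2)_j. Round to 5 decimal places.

13.97500

B = H + 3I has rows (5, 4, 2); (5, 5, 4); (4, 5, 8)
w1 = Bv₀ = (5·3 + 4·1 + 2·4; 5·3 + 5·1 + 4·4; 4·3 + 5·1 + 8·4) = (27, 36, 49)
w2 = Bw1 = (5·27 + 4·36 + 2·49; 5·27 + 5·36 + 4·49; 4·27 + 5·36 + 8·49) = (377, 511, 680)
w3 = Bw2 = (5289, 7160, 9503)
Ratio: 9503/680 = 13.97500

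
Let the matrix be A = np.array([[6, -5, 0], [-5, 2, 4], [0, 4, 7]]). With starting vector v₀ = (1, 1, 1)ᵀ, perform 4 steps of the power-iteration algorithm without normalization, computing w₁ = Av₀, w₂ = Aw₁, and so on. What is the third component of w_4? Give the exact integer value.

w1 = Av₀ = (1, 1, 11)
w2 = Aw1 = (1, 41, 81)
w3 = Aw2 = (-199, 401, 731)
w4 = Aw3 = (-3199, 4721, 6721)
The requested component of w4 is 6721.

6721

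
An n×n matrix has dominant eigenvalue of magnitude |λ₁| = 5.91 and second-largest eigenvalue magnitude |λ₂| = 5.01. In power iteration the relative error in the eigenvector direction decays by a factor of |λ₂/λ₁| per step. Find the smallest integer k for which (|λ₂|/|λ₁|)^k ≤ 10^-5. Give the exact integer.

70

|λ₂/λ₁| = 5.01/5.91 = 0.84772
Need k ≥ ln(10^-5) / ln(0.84772) = -11.5129 / -0.1652 ≈ 69.687
Smallest integer k satisfying the bound: 70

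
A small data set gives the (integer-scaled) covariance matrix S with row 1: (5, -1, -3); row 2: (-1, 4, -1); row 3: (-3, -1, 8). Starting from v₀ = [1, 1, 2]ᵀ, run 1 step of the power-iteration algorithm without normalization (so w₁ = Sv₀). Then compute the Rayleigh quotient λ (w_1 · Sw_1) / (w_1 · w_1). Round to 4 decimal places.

λ ≈ 8.7248

w1 = Sv₀ = (5·1 + (-1)·1 + (-3)·2; (-1)·1 + 4·1 + (-1)·2; (-3)·1 + (-1)·1 + 8·2) = (-2, 1, 12)
Sw1 = (-47, -6, 101)
w1·Sw1 = (-2)·(-47) + 1·(-6) + 12·101 = 1300; w1·w1 = (-2)·(-2) + 1·1 + 12·12 = 149
λ ≈ 1300/149 = 8.7248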